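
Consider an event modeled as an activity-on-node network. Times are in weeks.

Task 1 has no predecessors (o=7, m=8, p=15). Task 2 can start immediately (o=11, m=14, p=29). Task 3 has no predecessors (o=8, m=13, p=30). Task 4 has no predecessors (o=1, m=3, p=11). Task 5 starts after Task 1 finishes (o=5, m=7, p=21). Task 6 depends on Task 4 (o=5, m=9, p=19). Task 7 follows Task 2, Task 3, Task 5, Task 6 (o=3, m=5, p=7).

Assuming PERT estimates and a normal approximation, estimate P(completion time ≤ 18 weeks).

te_Task 1 = (7 + 4·8 + 15)/6 = 54/6 = 9; σ²_Task 1 = ((15−7)/6)² = 1.778
te_Task 2 = (11 + 4·14 + 29)/6 = 96/6 = 16; σ²_Task 2 = ((29−11)/6)² = 9.000
te_Task 3 = (8 + 4·13 + 30)/6 = 90/6 = 15; σ²_Task 3 = ((30−8)/6)² = 13.444
te_Task 4 = (1 + 4·3 + 11)/6 = 24/6 = 4; σ²_Task 4 = ((11−1)/6)² = 2.778
te_Task 5 = (5 + 4·7 + 21)/6 = 54/6 = 9; σ²_Task 5 = ((21−5)/6)² = 7.111
te_Task 6 = (5 + 4·9 + 19)/6 = 60/6 = 10; σ²_Task 6 = ((19−5)/6)² = 5.444
te_Task 7 = (3 + 4·5 + 7)/6 = 30/6 = 5; σ²_Task 7 = ((7−3)/6)² = 0.444

Forward pass:
ES_Task 1 = 0; EF_Task 1 = 9
ES_Task 2 = 0; EF_Task 2 = 16
ES_Task 3 = 0; EF_Task 3 = 15
ES_Task 4 = 0; EF_Task 4 = 4
ES_Task 5 = 9; EF_Task 5 = 9+9 = 18
ES_Task 6 = 4; EF_Task 6 = 4+10 = 14
ES_Task 7 = max(EF_Task 2=16, EF_Task 3=15, EF_Task 5=18, EF_Task 6=14) = 18; EF_Task 7 = 18+5 = 23
Expected project duration μ = 23 weeks. Critical path: Task 1 → Task 5 → Task 7.

Variance along critical path = 1.778 + 7.111 + 0.444 = 9.333; σ = √9.333 = 3.055 weeks.
Z = (18 − 23) / 3.055 = -1.637
P(T ≤ 18) = Φ(-1.637) ≈ 0.051

0.051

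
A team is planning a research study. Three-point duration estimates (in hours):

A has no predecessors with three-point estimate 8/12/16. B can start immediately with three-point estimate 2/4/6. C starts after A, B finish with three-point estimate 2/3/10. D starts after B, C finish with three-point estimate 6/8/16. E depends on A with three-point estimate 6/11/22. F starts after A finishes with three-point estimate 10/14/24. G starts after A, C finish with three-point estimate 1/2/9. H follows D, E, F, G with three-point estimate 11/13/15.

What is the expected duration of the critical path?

40 hours

te_A = (8 + 4·12 + 16)/6 = 72/6 = 12
te_B = (2 + 4·4 + 6)/6 = 24/6 = 4
te_C = (2 + 4·3 + 10)/6 = 24/6 = 4
te_D = (6 + 4·8 + 16)/6 = 54/6 = 9
te_E = (6 + 4·11 + 22)/6 = 72/6 = 12
te_F = (10 + 4·14 + 24)/6 = 90/6 = 15
te_G = (1 + 4·2 + 9)/6 = 18/6 = 3
te_H = (11 + 4·13 + 15)/6 = 78/6 = 13

Forward pass:
ES_A = 0; EF_A = 12
ES_B = 0; EF_B = 4
ES_C = max(EF_A=12, EF_B=4) = 12; EF_C = 12+4 = 16
ES_D = max(EF_B=4, EF_C=16) = 16; EF_D = 16+9 = 25
ES_E = 12; EF_E = 12+12 = 24
ES_F = 12; EF_F = 12+15 = 27
ES_G = max(EF_A=12, EF_C=16) = 16; EF_G = 16+3 = 19
ES_H = max(EF_D=25, EF_E=24, EF_F=27, EF_G=19) = 27; EF_H = 27+13 = 40
Expected project duration μ = 40 hours. Critical path: A → F → H.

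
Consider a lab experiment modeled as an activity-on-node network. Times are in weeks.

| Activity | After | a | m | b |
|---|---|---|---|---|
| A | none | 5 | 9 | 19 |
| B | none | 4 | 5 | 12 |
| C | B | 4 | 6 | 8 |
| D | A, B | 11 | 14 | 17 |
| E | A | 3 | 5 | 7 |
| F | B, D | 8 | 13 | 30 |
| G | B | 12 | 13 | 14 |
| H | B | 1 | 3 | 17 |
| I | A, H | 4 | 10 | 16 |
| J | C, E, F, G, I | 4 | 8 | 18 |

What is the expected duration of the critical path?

te_A = (5 + 4·9 + 19)/6 = 60/6 = 10
te_B = (4 + 4·5 + 12)/6 = 36/6 = 6
te_C = (4 + 4·6 + 8)/6 = 36/6 = 6
te_D = (11 + 4·14 + 17)/6 = 84/6 = 14
te_E = (3 + 4·5 + 7)/6 = 30/6 = 5
te_F = (8 + 4·13 + 30)/6 = 90/6 = 15
te_G = (12 + 4·13 + 14)/6 = 78/6 = 13
te_H = (1 + 4·3 + 17)/6 = 30/6 = 5
te_I = (4 + 4·10 + 16)/6 = 60/6 = 10
te_J = (4 + 4·8 + 18)/6 = 54/6 = 9

Forward pass:
ES_A = 0; EF_A = 10
ES_B = 0; EF_B = 6
ES_C = 6; EF_C = 6+6 = 12
ES_D = max(EF_A=10, EF_B=6) = 10; EF_D = 10+14 = 24
ES_E = 10; EF_E = 10+5 = 15
ES_F = max(EF_B=6, EF_D=24) = 24; EF_F = 24+15 = 39
ES_G = 6; EF_G = 6+13 = 19
ES_H = 6; EF_H = 6+5 = 11
ES_I = max(EF_A=10, EF_H=11) = 11; EF_I = 11+10 = 21
ES_J = max(EF_C=12, EF_E=15, EF_F=39, EF_G=19, EF_I=21) = 39; EF_J = 39+9 = 48
Expected project duration μ = 48 weeks. Critical path: A → D → F → J.

48 weeks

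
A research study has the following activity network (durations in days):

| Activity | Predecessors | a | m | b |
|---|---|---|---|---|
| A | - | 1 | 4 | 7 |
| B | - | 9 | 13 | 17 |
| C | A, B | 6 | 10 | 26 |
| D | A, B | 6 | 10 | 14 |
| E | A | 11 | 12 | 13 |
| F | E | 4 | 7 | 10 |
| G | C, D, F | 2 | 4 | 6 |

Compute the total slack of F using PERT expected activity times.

2 days

te_A = (1 + 4·4 + 7)/6 = 24/6 = 4
te_B = (9 + 4·13 + 17)/6 = 78/6 = 13
te_C = (6 + 4·10 + 26)/6 = 72/6 = 12
te_D = (6 + 4·10 + 14)/6 = 60/6 = 10
te_E = (11 + 4·12 + 13)/6 = 72/6 = 12
te_F = (4 + 4·7 + 10)/6 = 42/6 = 7
te_G = (2 + 4·4 + 6)/6 = 24/6 = 4

Forward pass:
ES_A = 0; EF_A = 4
ES_B = 0; EF_B = 13
ES_C = max(EF_A=4, EF_B=13) = 13; EF_C = 13+12 = 25
ES_D = max(EF_A=4, EF_B=13) = 13; EF_D = 13+10 = 23
ES_E = 4; EF_E = 4+12 = 16
ES_F = 16; EF_F = 16+7 = 23
ES_G = max(EF_C=25, EF_D=23, EF_F=23) = 25; EF_G = 25+4 = 29
Expected project duration μ = 29 days. Critical path: B → C → G.

Backward pass:
LF_G = 29; LS_G = 29−4 = 25
LF_F = LS_G = 25; LS_F = 25−7 = 18
LF_E = LS_F = 18; LS_E = 18−12 = 6
LF_D = LS_G = 25; LS_D = 25−10 = 15
LF_C = LS_G = 25; LS_C = 25−12 = 13
LF_B = min(LS_C=13, LS_D=15) = 13; LS_B = 13−13 = 0
LF_A = min(LS_C=13, LS_D=15, LS_E=6) = 6; LS_A = 6−4 = 2
Slack_F = LS_F − ES_F = 18 − 16 = 2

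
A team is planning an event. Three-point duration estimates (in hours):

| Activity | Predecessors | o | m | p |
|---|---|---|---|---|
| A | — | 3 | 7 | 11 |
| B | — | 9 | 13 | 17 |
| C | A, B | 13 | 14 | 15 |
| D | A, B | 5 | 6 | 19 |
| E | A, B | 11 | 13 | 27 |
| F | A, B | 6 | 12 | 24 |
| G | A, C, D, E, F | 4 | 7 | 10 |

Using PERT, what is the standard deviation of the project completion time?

3.14 hours

te_A = (3 + 4·7 + 11)/6 = 42/6 = 7; σ²_A = ((11−3)/6)² = 1.778
te_B = (9 + 4·13 + 17)/6 = 78/6 = 13; σ²_B = ((17−9)/6)² = 1.778
te_C = (13 + 4·14 + 15)/6 = 84/6 = 14; σ²_C = ((15−13)/6)² = 0.111
te_D = (5 + 4·6 + 19)/6 = 48/6 = 8; σ²_D = ((19−5)/6)² = 5.444
te_E = (11 + 4·13 + 27)/6 = 90/6 = 15; σ²_E = ((27−11)/6)² = 7.111
te_F = (6 + 4·12 + 24)/6 = 78/6 = 13; σ²_F = ((24−6)/6)² = 9.000
te_G = (4 + 4·7 + 10)/6 = 42/6 = 7; σ²_G = ((10−4)/6)² = 1.000

Forward pass:
ES_A = 0; EF_A = 7
ES_B = 0; EF_B = 13
ES_C = max(EF_A=7, EF_B=13) = 13; EF_C = 13+14 = 27
ES_D = max(EF_A=7, EF_B=13) = 13; EF_D = 13+8 = 21
ES_E = max(EF_A=7, EF_B=13) = 13; EF_E = 13+15 = 28
ES_F = max(EF_A=7, EF_B=13) = 13; EF_F = 13+13 = 26
ES_G = max(EF_A=7, EF_C=27, EF_D=21, EF_E=28, EF_F=26) = 28; EF_G = 28+7 = 35
Expected project duration μ = 35 hours. Critical path: B → E → G.

Variance along critical path = 1.778 + 7.111 + 1.000 = 9.889
σ = √9.889 = 3.145 hours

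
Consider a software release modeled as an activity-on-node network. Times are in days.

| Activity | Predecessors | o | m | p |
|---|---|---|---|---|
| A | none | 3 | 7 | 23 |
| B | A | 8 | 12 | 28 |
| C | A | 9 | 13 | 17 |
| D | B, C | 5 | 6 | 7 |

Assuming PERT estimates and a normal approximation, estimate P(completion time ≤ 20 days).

te_A = (3 + 4·7 + 23)/6 = 54/6 = 9; σ²_A = ((23−3)/6)² = 11.111
te_B = (8 + 4·12 + 28)/6 = 84/6 = 14; σ²_B = ((28−8)/6)² = 11.111
te_C = (9 + 4·13 + 17)/6 = 78/6 = 13; σ²_C = ((17−9)/6)² = 1.778
te_D = (5 + 4·6 + 7)/6 = 36/6 = 6; σ²_D = ((7−5)/6)² = 0.111

Forward pass:
ES_A = 0; EF_A = 9
ES_B = 9; EF_B = 9+14 = 23
ES_C = 9; EF_C = 9+13 = 22
ES_D = max(EF_B=23, EF_C=22) = 23; EF_D = 23+6 = 29
Expected project duration μ = 29 days. Critical path: A → B → D.

Variance along critical path = 11.111 + 11.111 + 0.111 = 22.333; σ = √22.333 = 4.726 days.
Z = (20 − 29) / 4.726 = -1.904
P(T ≤ 20) = Φ(-1.904) ≈ 0.028

0.028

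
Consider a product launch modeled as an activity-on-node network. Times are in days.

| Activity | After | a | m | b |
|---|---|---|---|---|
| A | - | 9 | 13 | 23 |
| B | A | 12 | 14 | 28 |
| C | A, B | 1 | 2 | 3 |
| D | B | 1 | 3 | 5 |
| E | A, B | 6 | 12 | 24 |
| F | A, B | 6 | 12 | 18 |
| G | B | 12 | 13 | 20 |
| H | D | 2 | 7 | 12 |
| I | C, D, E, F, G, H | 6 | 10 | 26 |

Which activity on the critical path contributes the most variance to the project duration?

I

te_A = (9 + 4·13 + 23)/6 = 84/6 = 14; σ²_A = ((23−9)/6)² = 5.444
te_B = (12 + 4·14 + 28)/6 = 96/6 = 16; σ²_B = ((28−12)/6)² = 7.111
te_C = (1 + 4·2 + 3)/6 = 12/6 = 2; σ²_C = ((3−1)/6)² = 0.111
te_D = (1 + 4·3 + 5)/6 = 18/6 = 3; σ²_D = ((5−1)/6)² = 0.444
te_E = (6 + 4·12 + 24)/6 = 78/6 = 13; σ²_E = ((24−6)/6)² = 9.000
te_F = (6 + 4·12 + 18)/6 = 72/6 = 12; σ²_F = ((18−6)/6)² = 4.000
te_G = (12 + 4·13 + 20)/6 = 84/6 = 14; σ²_G = ((20−12)/6)² = 1.778
te_H = (2 + 4·7 + 12)/6 = 42/6 = 7; σ²_H = ((12−2)/6)² = 2.778
te_I = (6 + 4·10 + 26)/6 = 72/6 = 12; σ²_I = ((26−6)/6)² = 11.111

Forward pass:
ES_A = 0; EF_A = 14
ES_B = 14; EF_B = 14+16 = 30
ES_C = max(EF_A=14, EF_B=30) = 30; EF_C = 30+2 = 32
ES_D = 30; EF_D = 30+3 = 33
ES_E = max(EF_A=14, EF_B=30) = 30; EF_E = 30+13 = 43
ES_F = max(EF_A=14, EF_B=30) = 30; EF_F = 30+12 = 42
ES_G = 30; EF_G = 30+14 = 44
ES_H = 33; EF_H = 33+7 = 40
ES_I = max(EF_C=32, EF_D=33, EF_E=43, EF_F=42, EF_G=44, EF_H=40) = 44; EF_I = 44+12 = 56
Expected project duration μ = 56 days. Critical path: A → B → G → I.

Variances on critical path: σ²_A=5.444, σ²_B=7.111, σ²_G=1.778, σ²_I=11.111.
Largest is σ²_I = 11.111.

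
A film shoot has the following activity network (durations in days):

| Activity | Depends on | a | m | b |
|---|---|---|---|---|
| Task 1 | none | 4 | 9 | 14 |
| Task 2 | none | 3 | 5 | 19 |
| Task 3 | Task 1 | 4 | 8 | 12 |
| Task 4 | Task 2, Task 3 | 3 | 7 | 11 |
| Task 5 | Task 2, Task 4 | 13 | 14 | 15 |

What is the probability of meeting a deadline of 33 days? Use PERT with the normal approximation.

0.024

te_Task 1 = (4 + 4·9 + 14)/6 = 54/6 = 9; σ²_Task 1 = ((14−4)/6)² = 2.778
te_Task 2 = (3 + 4·5 + 19)/6 = 42/6 = 7; σ²_Task 2 = ((19−3)/6)² = 7.111
te_Task 3 = (4 + 4·8 + 12)/6 = 48/6 = 8; σ²_Task 3 = ((12−4)/6)² = 1.778
te_Task 4 = (3 + 4·7 + 11)/6 = 42/6 = 7; σ²_Task 4 = ((11−3)/6)² = 1.778
te_Task 5 = (13 + 4·14 + 15)/6 = 84/6 = 14; σ²_Task 5 = ((15−13)/6)² = 0.111

Forward pass:
ES_Task 1 = 0; EF_Task 1 = 9
ES_Task 2 = 0; EF_Task 2 = 7
ES_Task 3 = 9; EF_Task 3 = 9+8 = 17
ES_Task 4 = max(EF_Task 2=7, EF_Task 3=17) = 17; EF_Task 4 = 17+7 = 24
ES_Task 5 = max(EF_Task 2=7, EF_Task 4=24) = 24; EF_Task 5 = 24+14 = 38
Expected project duration μ = 38 days. Critical path: Task 1 → Task 3 → Task 4 → Task 5.

Variance along critical path = 2.778 + 1.778 + 1.778 + 0.111 = 6.444; σ = √6.444 = 2.539 days.
Z = (33 − 38) / 2.539 = -1.970
P(T ≤ 33) = Φ(-1.970) ≈ 0.024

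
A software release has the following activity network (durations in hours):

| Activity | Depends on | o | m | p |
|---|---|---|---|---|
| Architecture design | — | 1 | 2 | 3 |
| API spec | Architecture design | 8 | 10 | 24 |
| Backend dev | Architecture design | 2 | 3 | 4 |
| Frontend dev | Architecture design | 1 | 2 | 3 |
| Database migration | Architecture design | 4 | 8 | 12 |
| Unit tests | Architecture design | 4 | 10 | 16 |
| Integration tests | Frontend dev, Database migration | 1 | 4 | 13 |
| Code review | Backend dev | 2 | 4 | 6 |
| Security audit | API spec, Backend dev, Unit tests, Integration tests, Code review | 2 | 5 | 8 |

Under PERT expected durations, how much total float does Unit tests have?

3 hours

te_Architecture design = (1 + 4·2 + 3)/6 = 12/6 = 2
te_API spec = (8 + 4·10 + 24)/6 = 72/6 = 12
te_Backend dev = (2 + 4·3 + 4)/6 = 18/6 = 3
te_Frontend dev = (1 + 4·2 + 3)/6 = 12/6 = 2
te_Database migration = (4 + 4·8 + 12)/6 = 48/6 = 8
te_Unit tests = (4 + 4·10 + 16)/6 = 60/6 = 10
te_Integration tests = (1 + 4·4 + 13)/6 = 30/6 = 5
te_Code review = (2 + 4·4 + 6)/6 = 24/6 = 4
te_Security audit = (2 + 4·5 + 8)/6 = 30/6 = 5

Forward pass:
ES_Architecture design = 0; EF_Architecture design = 2
ES_API spec = 2; EF_API spec = 2+12 = 14
ES_Backend dev = 2; EF_Backend dev = 2+3 = 5
ES_Frontend dev = 2; EF_Frontend dev = 2+2 = 4
ES_Database migration = 2; EF_Database migration = 2+8 = 10
ES_Unit tests = 2; EF_Unit tests = 2+10 = 12
ES_Integration tests = max(EF_Frontend dev=4, EF_Database migration=10) = 10; EF_Integration tests = 10+5 = 15
ES_Code review = 5; EF_Code review = 5+4 = 9
ES_Security audit = max(EF_API spec=14, EF_Backend dev=5, EF_Unit tests=12, EF_Integration tests=15, EF_Code review=9) = 15; EF_Security audit = 15+5 = 20
Expected project duration μ = 20 hours. Critical path: Architecture design → Database migration → Integration tests → Security audit.

Backward pass:
LF_Security audit = 20; LS_Security audit = 20−5 = 15
LF_Code review = LS_Security audit = 15; LS_Code review = 15−4 = 11
LF_Integration tests = LS_Security audit = 15; LS_Integration tests = 15−5 = 10
LF_Unit tests = LS_Security audit = 15; LS_Unit tests = 15−10 = 5
LF_Database migration = LS_Integration tests = 10; LS_Database migration = 10−8 = 2
LF_Frontend dev = LS_Integration tests = 10; LS_Frontend dev = 10−2 = 8
LF_Backend dev = min(LS_Code review=11, LS_Security audit=15) = 11; LS_Backend dev = 11−3 = 8
LF_API spec = LS_Security audit = 15; LS_API spec = 15−12 = 3
LF_Architecture design = min(LS_API spec=3, LS_Backend dev=8, LS_Frontend dev=8, LS_Database migration=2, LS_Unit tests=5) = 2; LS_Architecture design = 2−2 = 0
Slack_Unit tests = LS_Unit tests − ES_Unit tests = 5 − 2 = 3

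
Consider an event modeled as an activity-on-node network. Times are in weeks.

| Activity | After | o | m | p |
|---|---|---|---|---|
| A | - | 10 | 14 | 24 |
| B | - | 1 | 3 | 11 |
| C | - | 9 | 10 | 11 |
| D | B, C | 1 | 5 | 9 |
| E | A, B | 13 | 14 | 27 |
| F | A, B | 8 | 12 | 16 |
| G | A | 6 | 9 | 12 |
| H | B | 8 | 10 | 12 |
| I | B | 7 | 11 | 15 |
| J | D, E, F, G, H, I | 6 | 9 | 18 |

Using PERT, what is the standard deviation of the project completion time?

te_A = (10 + 4·14 + 24)/6 = 90/6 = 15; σ²_A = ((24−10)/6)² = 5.444
te_B = (1 + 4·3 + 11)/6 = 24/6 = 4; σ²_B = ((11−1)/6)² = 2.778
te_C = (9 + 4·10 + 11)/6 = 60/6 = 10; σ²_C = ((11−9)/6)² = 0.111
te_D = (1 + 4·5 + 9)/6 = 30/6 = 5; σ²_D = ((9−1)/6)² = 1.778
te_E = (13 + 4·14 + 27)/6 = 96/6 = 16; σ²_E = ((27−13)/6)² = 5.444
te_F = (8 + 4·12 + 16)/6 = 72/6 = 12; σ²_F = ((16−8)/6)² = 1.778
te_G = (6 + 4·9 + 12)/6 = 54/6 = 9; σ²_G = ((12−6)/6)² = 1.000
te_H = (8 + 4·10 + 12)/6 = 60/6 = 10; σ²_H = ((12−8)/6)² = 0.444
te_I = (7 + 4·11 + 15)/6 = 66/6 = 11; σ²_I = ((15−7)/6)² = 1.778
te_J = (6 + 4·9 + 18)/6 = 60/6 = 10; σ²_J = ((18−6)/6)² = 4.000

Forward pass:
ES_A = 0; EF_A = 15
ES_B = 0; EF_B = 4
ES_C = 0; EF_C = 10
ES_D = max(EF_B=4, EF_C=10) = 10; EF_D = 10+5 = 15
ES_E = max(EF_A=15, EF_B=4) = 15; EF_E = 15+16 = 31
ES_F = max(EF_A=15, EF_B=4) = 15; EF_F = 15+12 = 27
ES_G = 15; EF_G = 15+9 = 24
ES_H = 4; EF_H = 4+10 = 14
ES_I = 4; EF_I = 4+11 = 15
ES_J = max(EF_D=15, EF_E=31, EF_F=27, EF_G=24, EF_H=14, EF_I=15) = 31; EF_J = 31+10 = 41
Expected project duration μ = 41 weeks. Critical path: A → E → J.

Variance along critical path = 5.444 + 5.444 + 4.000 = 14.889
σ = √14.889 = 3.859 weeks

3.86 weeks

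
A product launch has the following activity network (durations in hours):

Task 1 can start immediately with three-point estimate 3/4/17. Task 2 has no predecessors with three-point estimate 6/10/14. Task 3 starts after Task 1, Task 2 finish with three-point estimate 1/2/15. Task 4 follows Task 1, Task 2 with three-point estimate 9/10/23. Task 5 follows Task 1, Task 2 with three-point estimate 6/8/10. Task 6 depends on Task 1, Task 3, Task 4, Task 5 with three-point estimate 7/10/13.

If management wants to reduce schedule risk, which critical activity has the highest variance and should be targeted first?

Task 4

te_Task 1 = (3 + 4·4 + 17)/6 = 36/6 = 6; σ²_Task 1 = ((17−3)/6)² = 5.444
te_Task 2 = (6 + 4·10 + 14)/6 = 60/6 = 10; σ²_Task 2 = ((14−6)/6)² = 1.778
te_Task 3 = (1 + 4·2 + 15)/6 = 24/6 = 4; σ²_Task 3 = ((15−1)/6)² = 5.444
te_Task 4 = (9 + 4·10 + 23)/6 = 72/6 = 12; σ²_Task 4 = ((23−9)/6)² = 5.444
te_Task 5 = (6 + 4·8 + 10)/6 = 48/6 = 8; σ²_Task 5 = ((10−6)/6)² = 0.444
te_Task 6 = (7 + 4·10 + 13)/6 = 60/6 = 10; σ²_Task 6 = ((13−7)/6)² = 1.000

Forward pass:
ES_Task 1 = 0; EF_Task 1 = 6
ES_Task 2 = 0; EF_Task 2 = 10
ES_Task 3 = max(EF_Task 1=6, EF_Task 2=10) = 10; EF_Task 3 = 10+4 = 14
ES_Task 4 = max(EF_Task 1=6, EF_Task 2=10) = 10; EF_Task 4 = 10+12 = 22
ES_Task 5 = max(EF_Task 1=6, EF_Task 2=10) = 10; EF_Task 5 = 10+8 = 18
ES_Task 6 = max(EF_Task 1=6, EF_Task 3=14, EF_Task 4=22, EF_Task 5=18) = 22; EF_Task 6 = 22+10 = 32
Expected project duration μ = 32 hours. Critical path: Task 2 → Task 4 → Task 6.

Variances on critical path: σ²_Task 2=1.778, σ²_Task 4=5.444, σ²_Task 6=1.000.
Largest is σ²_Task 4 = 5.444.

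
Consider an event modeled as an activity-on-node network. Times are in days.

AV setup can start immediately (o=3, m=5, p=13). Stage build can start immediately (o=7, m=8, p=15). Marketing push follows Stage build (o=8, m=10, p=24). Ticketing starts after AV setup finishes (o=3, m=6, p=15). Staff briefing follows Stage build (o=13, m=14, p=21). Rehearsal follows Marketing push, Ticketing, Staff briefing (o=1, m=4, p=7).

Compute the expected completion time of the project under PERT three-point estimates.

te_AV setup = (3 + 4·5 + 13)/6 = 36/6 = 6
te_Stage build = (7 + 4·8 + 15)/6 = 54/6 = 9
te_Marketing push = (8 + 4·10 + 24)/6 = 72/6 = 12
te_Ticketing = (3 + 4·6 + 15)/6 = 42/6 = 7
te_Staff briefing = (13 + 4·14 + 21)/6 = 90/6 = 15
te_Rehearsal = (1 + 4·4 + 7)/6 = 24/6 = 4

Forward pass:
ES_AV setup = 0; EF_AV setup = 6
ES_Stage build = 0; EF_Stage build = 9
ES_Marketing push = 9; EF_Marketing push = 9+12 = 21
ES_Ticketing = 6; EF_Ticketing = 6+7 = 13
ES_Staff briefing = 9; EF_Staff briefing = 9+15 = 24
ES_Rehearsal = max(EF_Marketing push=21, EF_Ticketing=13, EF_Staff briefing=24) = 24; EF_Rehearsal = 24+4 = 28
Expected project duration μ = 28 days. Critical path: Stage build → Staff briefing → Rehearsal.

28 days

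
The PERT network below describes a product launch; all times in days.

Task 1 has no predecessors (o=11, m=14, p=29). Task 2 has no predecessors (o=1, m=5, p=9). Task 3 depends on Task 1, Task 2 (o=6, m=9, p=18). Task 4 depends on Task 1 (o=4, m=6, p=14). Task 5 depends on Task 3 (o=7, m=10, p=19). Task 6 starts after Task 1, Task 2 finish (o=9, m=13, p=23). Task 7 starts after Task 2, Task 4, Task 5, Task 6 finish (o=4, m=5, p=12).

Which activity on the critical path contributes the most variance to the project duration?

te_Task 1 = (11 + 4·14 + 29)/6 = 96/6 = 16; σ²_Task 1 = ((29−11)/6)² = 9.000
te_Task 2 = (1 + 4·5 + 9)/6 = 30/6 = 5; σ²_Task 2 = ((9−1)/6)² = 1.778
te_Task 3 = (6 + 4·9 + 18)/6 = 60/6 = 10; σ²_Task 3 = ((18−6)/6)² = 4.000
te_Task 4 = (4 + 4·6 + 14)/6 = 42/6 = 7; σ²_Task 4 = ((14−4)/6)² = 2.778
te_Task 5 = (7 + 4·10 + 19)/6 = 66/6 = 11; σ²_Task 5 = ((19−7)/6)² = 4.000
te_Task 6 = (9 + 4·13 + 23)/6 = 84/6 = 14; σ²_Task 6 = ((23−9)/6)² = 5.444
te_Task 7 = (4 + 4·5 + 12)/6 = 36/6 = 6; σ²_Task 7 = ((12−4)/6)² = 1.778

Forward pass:
ES_Task 1 = 0; EF_Task 1 = 16
ES_Task 2 = 0; EF_Task 2 = 5
ES_Task 3 = max(EF_Task 1=16, EF_Task 2=5) = 16; EF_Task 3 = 16+10 = 26
ES_Task 4 = 16; EF_Task 4 = 16+7 = 23
ES_Task 5 = 26; EF_Task 5 = 26+11 = 37
ES_Task 6 = max(EF_Task 1=16, EF_Task 2=5) = 16; EF_Task 6 = 16+14 = 30
ES_Task 7 = max(EF_Task 2=5, EF_Task 4=23, EF_Task 5=37, EF_Task 6=30) = 37; EF_Task 7 = 37+6 = 43
Expected project duration μ = 43 days. Critical path: Task 1 → Task 3 → Task 5 → Task 7.

Variances on critical path: σ²_Task 1=9.000, σ²_Task 3=4.000, σ²_Task 5=4.000, σ²_Task 7=1.778.
Largest is σ²_Task 1 = 9.000.

Task 1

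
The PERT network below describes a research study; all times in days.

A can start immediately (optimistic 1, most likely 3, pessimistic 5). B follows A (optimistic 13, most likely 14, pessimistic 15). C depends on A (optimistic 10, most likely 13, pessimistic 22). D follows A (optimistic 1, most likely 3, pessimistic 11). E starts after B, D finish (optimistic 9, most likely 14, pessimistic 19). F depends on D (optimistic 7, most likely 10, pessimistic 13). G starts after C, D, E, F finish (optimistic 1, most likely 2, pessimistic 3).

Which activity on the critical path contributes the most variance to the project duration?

te_A = (1 + 4·3 + 5)/6 = 18/6 = 3; σ²_A = ((5−1)/6)² = 0.444
te_B = (13 + 4·14 + 15)/6 = 84/6 = 14; σ²_B = ((15−13)/6)² = 0.111
te_C = (10 + 4·13 + 22)/6 = 84/6 = 14; σ²_C = ((22−10)/6)² = 4.000
te_D = (1 + 4·3 + 11)/6 = 24/6 = 4; σ²_D = ((11−1)/6)² = 2.778
te_E = (9 + 4·14 + 19)/6 = 84/6 = 14; σ²_E = ((19−9)/6)² = 2.778
te_F = (7 + 4·10 + 13)/6 = 60/6 = 10; σ²_F = ((13−7)/6)² = 1.000
te_G = (1 + 4·2 + 3)/6 = 12/6 = 2; σ²_G = ((3−1)/6)² = 0.111

Forward pass:
ES_A = 0; EF_A = 3
ES_B = 3; EF_B = 3+14 = 17
ES_C = 3; EF_C = 3+14 = 17
ES_D = 3; EF_D = 3+4 = 7
ES_E = max(EF_B=17, EF_D=7) = 17; EF_E = 17+14 = 31
ES_F = 7; EF_F = 7+10 = 17
ES_G = max(EF_C=17, EF_D=7, EF_E=31, EF_F=17) = 31; EF_G = 31+2 = 33
Expected project duration μ = 33 days. Critical path: A → B → E → G.

Variances on critical path: σ²_A=0.444, σ²_B=0.111, σ²_E=2.778, σ²_G=0.111.
Largest is σ²_E = 2.778.

E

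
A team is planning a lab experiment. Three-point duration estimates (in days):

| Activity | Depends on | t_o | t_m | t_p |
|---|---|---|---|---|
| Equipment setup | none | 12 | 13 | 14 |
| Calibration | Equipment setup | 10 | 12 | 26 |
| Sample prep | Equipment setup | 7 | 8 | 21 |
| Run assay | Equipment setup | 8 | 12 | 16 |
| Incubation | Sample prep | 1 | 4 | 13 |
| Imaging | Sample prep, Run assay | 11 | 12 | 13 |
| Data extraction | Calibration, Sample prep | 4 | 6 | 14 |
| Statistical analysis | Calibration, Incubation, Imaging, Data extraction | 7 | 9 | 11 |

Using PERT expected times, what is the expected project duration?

te_Equipment setup = (12 + 4·13 + 14)/6 = 78/6 = 13
te_Calibration = (10 + 4·12 + 26)/6 = 84/6 = 14
te_Sample prep = (7 + 4·8 + 21)/6 = 60/6 = 10
te_Run assay = (8 + 4·12 + 16)/6 = 72/6 = 12
te_Incubation = (1 + 4·4 + 13)/6 = 30/6 = 5
te_Imaging = (11 + 4·12 + 13)/6 = 72/6 = 12
te_Data extraction = (4 + 4·6 + 14)/6 = 42/6 = 7
te_Statistical analysis = (7 + 4·9 + 11)/6 = 54/6 = 9

Forward pass:
ES_Equipment setup = 0; EF_Equipment setup = 13
ES_Calibration = 13; EF_Calibration = 13+14 = 27
ES_Sample prep = 13; EF_Sample prep = 13+10 = 23
ES_Run assay = 13; EF_Run assay = 13+12 = 25
ES_Incubation = 23; EF_Incubation = 23+5 = 28
ES_Imaging = max(EF_Sample prep=23, EF_Run assay=25) = 25; EF_Imaging = 25+12 = 37
ES_Data extraction = max(EF_Calibration=27, EF_Sample prep=23) = 27; EF_Data extraction = 27+7 = 34
ES_Statistical analysis = max(EF_Calibration=27, EF_Incubation=28, EF_Imaging=37, EF_Data extraction=34) = 37; EF_Statistical analysis = 37+9 = 46
Expected project duration μ = 46 days. Critical path: Equipment setup → Run assay → Imaging → Statistical analysis.

46 days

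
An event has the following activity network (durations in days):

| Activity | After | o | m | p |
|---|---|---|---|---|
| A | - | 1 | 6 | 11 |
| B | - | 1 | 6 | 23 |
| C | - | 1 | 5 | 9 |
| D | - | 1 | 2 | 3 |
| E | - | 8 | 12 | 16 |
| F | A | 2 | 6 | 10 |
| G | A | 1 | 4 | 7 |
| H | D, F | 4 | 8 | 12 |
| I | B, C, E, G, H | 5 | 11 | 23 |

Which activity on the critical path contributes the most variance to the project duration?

I

te_A = (1 + 4·6 + 11)/6 = 36/6 = 6; σ²_A = ((11−1)/6)² = 2.778
te_B = (1 + 4·6 + 23)/6 = 48/6 = 8; σ²_B = ((23−1)/6)² = 13.444
te_C = (1 + 4·5 + 9)/6 = 30/6 = 5; σ²_C = ((9−1)/6)² = 1.778
te_D = (1 + 4·2 + 3)/6 = 12/6 = 2; σ²_D = ((3−1)/6)² = 0.111
te_E = (8 + 4·12 + 16)/6 = 72/6 = 12; σ²_E = ((16−8)/6)² = 1.778
te_F = (2 + 4·6 + 10)/6 = 36/6 = 6; σ²_F = ((10−2)/6)² = 1.778
te_G = (1 + 4·4 + 7)/6 = 24/6 = 4; σ²_G = ((7−1)/6)² = 1.000
te_H = (4 + 4·8 + 12)/6 = 48/6 = 8; σ²_H = ((12−4)/6)² = 1.778
te_I = (5 + 4·11 + 23)/6 = 72/6 = 12; σ²_I = ((23−5)/6)² = 9.000

Forward pass:
ES_A = 0; EF_A = 6
ES_B = 0; EF_B = 8
ES_C = 0; EF_C = 5
ES_D = 0; EF_D = 2
ES_E = 0; EF_E = 12
ES_F = 6; EF_F = 6+6 = 12
ES_G = 6; EF_G = 6+4 = 10
ES_H = max(EF_D=2, EF_F=12) = 12; EF_H = 12+8 = 20
ES_I = max(EF_B=8, EF_C=5, EF_E=12, EF_G=10, EF_H=20) = 20; EF_I = 20+12 = 32
Expected project duration μ = 32 days. Critical path: A → F → H → I.

Variances on critical path: σ²_A=2.778, σ²_F=1.778, σ²_H=1.778, σ²_I=9.000.
Largest is σ²_I = 9.000.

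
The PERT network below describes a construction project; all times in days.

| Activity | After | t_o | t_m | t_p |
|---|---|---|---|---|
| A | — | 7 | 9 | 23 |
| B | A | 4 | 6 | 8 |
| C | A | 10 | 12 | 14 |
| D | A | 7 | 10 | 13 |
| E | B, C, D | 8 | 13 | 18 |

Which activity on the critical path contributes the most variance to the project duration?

te_A = (7 + 4·9 + 23)/6 = 66/6 = 11; σ²_A = ((23−7)/6)² = 7.111
te_B = (4 + 4·6 + 8)/6 = 36/6 = 6; σ²_B = ((8−4)/6)² = 0.444
te_C = (10 + 4·12 + 14)/6 = 72/6 = 12; σ²_C = ((14−10)/6)² = 0.444
te_D = (7 + 4·10 + 13)/6 = 60/6 = 10; σ²_D = ((13−7)/6)² = 1.000
te_E = (8 + 4·13 + 18)/6 = 78/6 = 13; σ²_E = ((18−8)/6)² = 2.778

Forward pass:
ES_A = 0; EF_A = 11
ES_B = 11; EF_B = 11+6 = 17
ES_C = 11; EF_C = 11+12 = 23
ES_D = 11; EF_D = 11+10 = 21
ES_E = max(EF_B=17, EF_C=23, EF_D=21) = 23; EF_E = 23+13 = 36
Expected project duration μ = 36 days. Critical path: A → C → E.

Variances on critical path: σ²_A=7.111, σ²_C=0.444, σ²_E=2.778.
Largest is σ²_A = 7.111.

A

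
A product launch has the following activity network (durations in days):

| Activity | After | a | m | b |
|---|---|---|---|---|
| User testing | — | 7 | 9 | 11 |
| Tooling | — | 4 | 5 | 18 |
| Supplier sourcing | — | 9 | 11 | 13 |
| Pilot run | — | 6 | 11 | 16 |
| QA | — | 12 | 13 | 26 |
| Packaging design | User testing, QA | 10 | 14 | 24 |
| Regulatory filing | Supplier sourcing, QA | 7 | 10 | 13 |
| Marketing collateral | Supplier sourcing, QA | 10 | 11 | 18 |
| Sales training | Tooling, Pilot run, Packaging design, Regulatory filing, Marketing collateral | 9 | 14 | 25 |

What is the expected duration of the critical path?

45 days

te_User testing = (7 + 4·9 + 11)/6 = 54/6 = 9
te_Tooling = (4 + 4·5 + 18)/6 = 42/6 = 7
te_Supplier sourcing = (9 + 4·11 + 13)/6 = 66/6 = 11
te_Pilot run = (6 + 4·11 + 16)/6 = 66/6 = 11
te_QA = (12 + 4·13 + 26)/6 = 90/6 = 15
te_Packaging design = (10 + 4·14 + 24)/6 = 90/6 = 15
te_Regulatory filing = (7 + 4·10 + 13)/6 = 60/6 = 10
te_Marketing collateral = (10 + 4·11 + 18)/6 = 72/6 = 12
te_Sales training = (9 + 4·14 + 25)/6 = 90/6 = 15

Forward pass:
ES_User testing = 0; EF_User testing = 9
ES_Tooling = 0; EF_Tooling = 7
ES_Supplier sourcing = 0; EF_Supplier sourcing = 11
ES_Pilot run = 0; EF_Pilot run = 11
ES_QA = 0; EF_QA = 15
ES_Packaging design = max(EF_User testing=9, EF_QA=15) = 15; EF_Packaging design = 15+15 = 30
ES_Regulatory filing = max(EF_Supplier sourcing=11, EF_QA=15) = 15; EF_Regulatory filing = 15+10 = 25
ES_Marketing collateral = max(EF_Supplier sourcing=11, EF_QA=15) = 15; EF_Marketing collateral = 15+12 = 27
ES_Sales training = max(EF_Tooling=7, EF_Pilot run=11, EF_Packaging design=30, EF_Regulatory filing=25, EF_Marketing collateral=27) = 30; EF_Sales training = 30+15 = 45
Expected project duration μ = 45 days. Critical path: QA → Packaging design → Sales training.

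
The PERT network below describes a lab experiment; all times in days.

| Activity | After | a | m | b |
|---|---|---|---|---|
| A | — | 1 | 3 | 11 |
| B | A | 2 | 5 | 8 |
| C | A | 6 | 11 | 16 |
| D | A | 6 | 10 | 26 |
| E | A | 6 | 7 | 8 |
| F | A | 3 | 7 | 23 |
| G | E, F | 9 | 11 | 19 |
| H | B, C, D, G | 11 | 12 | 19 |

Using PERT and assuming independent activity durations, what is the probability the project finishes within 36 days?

0.321

te_A = (1 + 4·3 + 11)/6 = 24/6 = 4; σ²_A = ((11−1)/6)² = 2.778
te_B = (2 + 4·5 + 8)/6 = 30/6 = 5; σ²_B = ((8−2)/6)² = 1.000
te_C = (6 + 4·11 + 16)/6 = 66/6 = 11; σ²_C = ((16−6)/6)² = 2.778
te_D = (6 + 4·10 + 26)/6 = 72/6 = 12; σ²_D = ((26−6)/6)² = 11.111
te_E = (6 + 4·7 + 8)/6 = 42/6 = 7; σ²_E = ((8−6)/6)² = 0.111
te_F = (3 + 4·7 + 23)/6 = 54/6 = 9; σ²_F = ((23−3)/6)² = 11.111
te_G = (9 + 4·11 + 19)/6 = 72/6 = 12; σ²_G = ((19−9)/6)² = 2.778
te_H = (11 + 4·12 + 19)/6 = 78/6 = 13; σ²_H = ((19−11)/6)² = 1.778

Forward pass:
ES_A = 0; EF_A = 4
ES_B = 4; EF_B = 4+5 = 9
ES_C = 4; EF_C = 4+11 = 15
ES_D = 4; EF_D = 4+12 = 16
ES_E = 4; EF_E = 4+7 = 11
ES_F = 4; EF_F = 4+9 = 13
ES_G = max(EF_E=11, EF_F=13) = 13; EF_G = 13+12 = 25
ES_H = max(EF_B=9, EF_C=15, EF_D=16, EF_G=25) = 25; EF_H = 25+13 = 38
Expected project duration μ = 38 days. Critical path: A → F → G → H.

Variance along critical path = 2.778 + 11.111 + 2.778 + 1.778 = 18.444; σ = √18.444 = 4.295 days.
Z = (36 − 38) / 4.295 = -0.466
P(T ≤ 36) = Φ(-0.466) ≈ 0.321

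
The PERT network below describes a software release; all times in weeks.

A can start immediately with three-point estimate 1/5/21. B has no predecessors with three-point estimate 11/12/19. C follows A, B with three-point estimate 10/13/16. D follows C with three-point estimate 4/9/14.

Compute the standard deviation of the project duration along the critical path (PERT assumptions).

2.36 weeks

te_A = (1 + 4·5 + 21)/6 = 42/6 = 7; σ²_A = ((21−1)/6)² = 11.111
te_B = (11 + 4·12 + 19)/6 = 78/6 = 13; σ²_B = ((19−11)/6)² = 1.778
te_C = (10 + 4·13 + 16)/6 = 78/6 = 13; σ²_C = ((16−10)/6)² = 1.000
te_D = (4 + 4·9 + 14)/6 = 54/6 = 9; σ²_D = ((14−4)/6)² = 2.778

Forward pass:
ES_A = 0; EF_A = 7
ES_B = 0; EF_B = 13
ES_C = max(EF_A=7, EF_B=13) = 13; EF_C = 13+13 = 26
ES_D = 26; EF_D = 26+9 = 35
Expected project duration μ = 35 weeks. Critical path: B → C → D.

Variance along critical path = 1.778 + 1.000 + 2.778 = 5.556
σ = √5.556 = 2.357 weeks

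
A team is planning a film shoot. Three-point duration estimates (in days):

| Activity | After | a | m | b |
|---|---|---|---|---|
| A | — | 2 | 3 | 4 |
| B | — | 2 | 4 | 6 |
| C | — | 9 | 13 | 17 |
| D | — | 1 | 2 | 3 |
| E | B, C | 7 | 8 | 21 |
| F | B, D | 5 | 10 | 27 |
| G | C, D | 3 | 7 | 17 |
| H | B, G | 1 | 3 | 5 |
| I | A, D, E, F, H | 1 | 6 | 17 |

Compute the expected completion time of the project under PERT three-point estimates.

31 days

te_A = (2 + 4·3 + 4)/6 = 18/6 = 3
te_B = (2 + 4·4 + 6)/6 = 24/6 = 4
te_C = (9 + 4·13 + 17)/6 = 78/6 = 13
te_D = (1 + 4·2 + 3)/6 = 12/6 = 2
te_E = (7 + 4·8 + 21)/6 = 60/6 = 10
te_F = (5 + 4·10 + 27)/6 = 72/6 = 12
te_G = (3 + 4·7 + 17)/6 = 48/6 = 8
te_H = (1 + 4·3 + 5)/6 = 18/6 = 3
te_I = (1 + 4·6 + 17)/6 = 42/6 = 7

Forward pass:
ES_A = 0; EF_A = 3
ES_B = 0; EF_B = 4
ES_C = 0; EF_C = 13
ES_D = 0; EF_D = 2
ES_E = max(EF_B=4, EF_C=13) = 13; EF_E = 13+10 = 23
ES_F = max(EF_B=4, EF_D=2) = 4; EF_F = 4+12 = 16
ES_G = max(EF_C=13, EF_D=2) = 13; EF_G = 13+8 = 21
ES_H = max(EF_B=4, EF_G=21) = 21; EF_H = 21+3 = 24
ES_I = max(EF_A=3, EF_D=2, EF_E=23, EF_F=16, EF_H=24) = 24; EF_I = 24+7 = 31
Expected project duration μ = 31 days. Critical path: C → G → H → I.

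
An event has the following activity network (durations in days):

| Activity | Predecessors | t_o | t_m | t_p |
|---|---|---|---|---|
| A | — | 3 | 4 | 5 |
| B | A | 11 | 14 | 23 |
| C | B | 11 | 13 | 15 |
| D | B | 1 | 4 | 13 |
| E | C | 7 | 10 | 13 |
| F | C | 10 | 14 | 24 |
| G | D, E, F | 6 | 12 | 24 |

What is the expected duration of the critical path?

60 days

te_A = (3 + 4·4 + 5)/6 = 24/6 = 4
te_B = (11 + 4·14 + 23)/6 = 90/6 = 15
te_C = (11 + 4·13 + 15)/6 = 78/6 = 13
te_D = (1 + 4·4 + 13)/6 = 30/6 = 5
te_E = (7 + 4·10 + 13)/6 = 60/6 = 10
te_F = (10 + 4·14 + 24)/6 = 90/6 = 15
te_G = (6 + 4·12 + 24)/6 = 78/6 = 13

Forward pass:
ES_A = 0; EF_A = 4
ES_B = 4; EF_B = 4+15 = 19
ES_C = 19; EF_C = 19+13 = 32
ES_D = 19; EF_D = 19+5 = 24
ES_E = 32; EF_E = 32+10 = 42
ES_F = 32; EF_F = 32+15 = 47
ES_G = max(EF_D=24, EF_E=42, EF_F=47) = 47; EF_G = 47+13 = 60
Expected project duration μ = 60 days. Critical path: A → B → C → F → G.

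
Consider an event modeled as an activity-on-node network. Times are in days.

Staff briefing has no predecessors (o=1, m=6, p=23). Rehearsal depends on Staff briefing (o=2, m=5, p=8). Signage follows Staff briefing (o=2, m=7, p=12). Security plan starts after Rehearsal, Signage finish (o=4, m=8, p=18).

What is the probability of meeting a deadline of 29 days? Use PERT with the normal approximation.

te_Staff briefing = (1 + 4·6 + 23)/6 = 48/6 = 8; σ²_Staff briefing = ((23−1)/6)² = 13.444
te_Rehearsal = (2 + 4·5 + 8)/6 = 30/6 = 5; σ²_Rehearsal = ((8−2)/6)² = 1.000
te_Signage = (2 + 4·7 + 12)/6 = 42/6 = 7; σ²_Signage = ((12−2)/6)² = 2.778
te_Security plan = (4 + 4·8 + 18)/6 = 54/6 = 9; σ²_Security plan = ((18−4)/6)² = 5.444

Forward pass:
ES_Staff briefing = 0; EF_Staff briefing = 8
ES_Rehearsal = 8; EF_Rehearsal = 8+5 = 13
ES_Signage = 8; EF_Signage = 8+7 = 15
ES_Security plan = max(EF_Rehearsal=13, EF_Signage=15) = 15; EF_Security plan = 15+9 = 24
Expected project duration μ = 24 days. Critical path: Staff briefing → Signage → Security plan.

Variance along critical path = 13.444 + 2.778 + 5.444 = 21.667; σ = √21.667 = 4.655 days.
Z = (29 − 24) / 4.655 = 1.074
P(T ≤ 29) = Φ(1.074) ≈ 0.859

0.859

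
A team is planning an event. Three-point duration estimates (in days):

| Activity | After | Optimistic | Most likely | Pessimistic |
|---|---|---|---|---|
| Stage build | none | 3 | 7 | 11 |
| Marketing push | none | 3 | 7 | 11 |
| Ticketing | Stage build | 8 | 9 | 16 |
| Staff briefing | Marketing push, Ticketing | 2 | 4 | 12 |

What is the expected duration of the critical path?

22 days

te_Stage build = (3 + 4·7 + 11)/6 = 42/6 = 7
te_Marketing push = (3 + 4·7 + 11)/6 = 42/6 = 7
te_Ticketing = (8 + 4·9 + 16)/6 = 60/6 = 10
te_Staff briefing = (2 + 4·4 + 12)/6 = 30/6 = 5

Forward pass:
ES_Stage build = 0; EF_Stage build = 7
ES_Marketing push = 0; EF_Marketing push = 7
ES_Ticketing = 7; EF_Ticketing = 7+10 = 17
ES_Staff briefing = max(EF_Marketing push=7, EF_Ticketing=17) = 17; EF_Staff briefing = 17+5 = 22
Expected project duration μ = 22 days. Critical path: Stage build → Ticketing → Staff briefing.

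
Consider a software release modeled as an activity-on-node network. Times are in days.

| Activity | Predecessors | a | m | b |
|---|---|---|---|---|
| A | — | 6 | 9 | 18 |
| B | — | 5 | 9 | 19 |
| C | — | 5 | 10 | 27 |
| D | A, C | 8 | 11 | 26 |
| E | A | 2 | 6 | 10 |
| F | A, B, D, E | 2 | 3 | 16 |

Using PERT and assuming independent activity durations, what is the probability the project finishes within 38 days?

0.935

te_A = (6 + 4·9 + 18)/6 = 60/6 = 10; σ²_A = ((18−6)/6)² = 4.000
te_B = (5 + 4·9 + 19)/6 = 60/6 = 10; σ²_B = ((19−5)/6)² = 5.444
te_C = (5 + 4·10 + 27)/6 = 72/6 = 12; σ²_C = ((27−5)/6)² = 13.444
te_D = (8 + 4·11 + 26)/6 = 78/6 = 13; σ²_D = ((26−8)/6)² = 9.000
te_E = (2 + 4·6 + 10)/6 = 36/6 = 6; σ²_E = ((10−2)/6)² = 1.778
te_F = (2 + 4·3 + 16)/6 = 30/6 = 5; σ²_F = ((16−2)/6)² = 5.444

Forward pass:
ES_A = 0; EF_A = 10
ES_B = 0; EF_B = 10
ES_C = 0; EF_C = 12
ES_D = max(EF_A=10, EF_C=12) = 12; EF_D = 12+13 = 25
ES_E = 10; EF_E = 10+6 = 16
ES_F = max(EF_A=10, EF_B=10, EF_D=25, EF_E=16) = 25; EF_F = 25+5 = 30
Expected project duration μ = 30 days. Critical path: C → D → F.

Variance along critical path = 13.444 + 9.000 + 5.444 = 27.889; σ = √27.889 = 5.281 days.
Z = (38 − 30) / 5.281 = 1.515
P(T ≤ 38) = Φ(1.515) ≈ 0.935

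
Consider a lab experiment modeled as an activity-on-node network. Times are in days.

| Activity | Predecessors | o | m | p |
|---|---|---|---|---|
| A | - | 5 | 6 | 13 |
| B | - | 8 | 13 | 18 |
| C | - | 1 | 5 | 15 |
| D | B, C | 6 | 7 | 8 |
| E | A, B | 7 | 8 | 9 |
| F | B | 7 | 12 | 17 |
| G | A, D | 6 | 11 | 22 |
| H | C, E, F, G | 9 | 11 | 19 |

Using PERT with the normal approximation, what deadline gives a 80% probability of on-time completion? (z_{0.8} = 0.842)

te_A = (5 + 4·6 + 13)/6 = 42/6 = 7; σ²_A = ((13−5)/6)² = 1.778
te_B = (8 + 4·13 + 18)/6 = 78/6 = 13; σ²_B = ((18−8)/6)² = 2.778
te_C = (1 + 4·5 + 15)/6 = 36/6 = 6; σ²_C = ((15−1)/6)² = 5.444
te_D = (6 + 4·7 + 8)/6 = 42/6 = 7; σ²_D = ((8−6)/6)² = 0.111
te_E = (7 + 4·8 + 9)/6 = 48/6 = 8; σ²_E = ((9−7)/6)² = 0.111
te_F = (7 + 4·12 + 17)/6 = 72/6 = 12; σ²_F = ((17−7)/6)² = 2.778
te_G = (6 + 4·11 + 22)/6 = 72/6 = 12; σ²_G = ((22−6)/6)² = 7.111
te_H = (9 + 4·11 + 19)/6 = 72/6 = 12; σ²_H = ((19−9)/6)² = 2.778

Forward pass:
ES_A = 0; EF_A = 7
ES_B = 0; EF_B = 13
ES_C = 0; EF_C = 6
ES_D = max(EF_B=13, EF_C=6) = 13; EF_D = 13+7 = 20
ES_E = max(EF_A=7, EF_B=13) = 13; EF_E = 13+8 = 21
ES_F = 13; EF_F = 13+12 = 25
ES_G = max(EF_A=7, EF_D=20) = 20; EF_G = 20+12 = 32
ES_H = max(EF_C=6, EF_E=21, EF_F=25, EF_G=32) = 32; EF_H = 32+12 = 44
Expected project duration μ = 44 days. Critical path: B → D → G → H.

Variance along critical path = 2.778 + 0.111 + 7.111 + 2.778 = 12.778; σ = 3.575 days.
D = μ + z·σ = 44 + 0.842·3.575 = 47.0 days

47.0 days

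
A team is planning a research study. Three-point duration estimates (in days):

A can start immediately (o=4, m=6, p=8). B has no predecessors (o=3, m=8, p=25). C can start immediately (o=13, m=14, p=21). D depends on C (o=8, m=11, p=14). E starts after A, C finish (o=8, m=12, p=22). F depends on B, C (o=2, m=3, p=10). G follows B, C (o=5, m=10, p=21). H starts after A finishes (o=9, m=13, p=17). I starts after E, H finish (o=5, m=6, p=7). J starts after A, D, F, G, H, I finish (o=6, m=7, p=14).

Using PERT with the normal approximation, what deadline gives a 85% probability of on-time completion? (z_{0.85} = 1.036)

te_A = (4 + 4·6 + 8)/6 = 36/6 = 6; σ²_A = ((8−4)/6)² = 0.444
te_B = (3 + 4·8 + 25)/6 = 60/6 = 10; σ²_B = ((25−3)/6)² = 13.444
te_C = (13 + 4·14 + 21)/6 = 90/6 = 15; σ²_C = ((21−13)/6)² = 1.778
te_D = (8 + 4·11 + 14)/6 = 66/6 = 11; σ²_D = ((14−8)/6)² = 1.000
te_E = (8 + 4·12 + 22)/6 = 78/6 = 13; σ²_E = ((22−8)/6)² = 5.444
te_F = (2 + 4·3 + 10)/6 = 24/6 = 4; σ²_F = ((10−2)/6)² = 1.778
te_G = (5 + 4·10 + 21)/6 = 66/6 = 11; σ²_G = ((21−5)/6)² = 7.111
te_H = (9 + 4·13 + 17)/6 = 78/6 = 13; σ²_H = ((17−9)/6)² = 1.778
te_I = (5 + 4·6 + 7)/6 = 36/6 = 6; σ²_I = ((7−5)/6)² = 0.111
te_J = (6 + 4·7 + 14)/6 = 48/6 = 8; σ²_J = ((14−6)/6)² = 1.778

Forward pass:
ES_A = 0; EF_A = 6
ES_B = 0; EF_B = 10
ES_C = 0; EF_C = 15
ES_D = 15; EF_D = 15+11 = 26
ES_E = max(EF_A=6, EF_C=15) = 15; EF_E = 15+13 = 28
ES_F = max(EF_B=10, EF_C=15) = 15; EF_F = 15+4 = 19
ES_G = max(EF_B=10, EF_C=15) = 15; EF_G = 15+11 = 26
ES_H = 6; EF_H = 6+13 = 19
ES_I = max(EF_E=28, EF_H=19) = 28; EF_I = 28+6 = 34
ES_J = max(EF_A=6, EF_D=26, EF_F=19, EF_G=26, EF_H=19, EF_I=34) = 34; EF_J = 34+8 = 42
Expected project duration μ = 42 days. Critical path: C → E → I → J.

Variance along critical path = 1.778 + 5.444 + 0.111 + 1.778 = 9.111; σ = 3.018 days.
D = μ + z·σ = 42 + 1.036·3.018 = 45.1 days

45.1 days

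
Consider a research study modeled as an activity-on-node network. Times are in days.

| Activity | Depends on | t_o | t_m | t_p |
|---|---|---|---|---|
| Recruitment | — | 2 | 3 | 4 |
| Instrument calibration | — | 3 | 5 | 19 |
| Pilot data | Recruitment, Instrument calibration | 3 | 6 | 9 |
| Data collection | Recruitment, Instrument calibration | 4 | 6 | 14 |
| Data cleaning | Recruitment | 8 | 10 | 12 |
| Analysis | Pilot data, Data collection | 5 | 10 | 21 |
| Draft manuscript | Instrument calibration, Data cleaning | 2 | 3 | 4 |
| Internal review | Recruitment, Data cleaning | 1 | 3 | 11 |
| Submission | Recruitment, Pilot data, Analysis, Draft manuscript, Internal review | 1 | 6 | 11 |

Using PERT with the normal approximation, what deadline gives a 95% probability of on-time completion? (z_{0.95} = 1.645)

38.3 days

te_Recruitment = (2 + 4·3 + 4)/6 = 18/6 = 3; σ²_Recruitment = ((4−2)/6)² = 0.111
te_Instrument calibration = (3 + 4·5 + 19)/6 = 42/6 = 7; σ²_Instrument calibration = ((19−3)/6)² = 7.111
te_Pilot data = (3 + 4·6 + 9)/6 = 36/6 = 6; σ²_Pilot data = ((9−3)/6)² = 1.000
te_Data collection = (4 + 4·6 + 14)/6 = 42/6 = 7; σ²_Data collection = ((14−4)/6)² = 2.778
te_Data cleaning = (8 + 4·10 + 12)/6 = 60/6 = 10; σ²_Data cleaning = ((12−8)/6)² = 0.444
te_Analysis = (5 + 4·10 + 21)/6 = 66/6 = 11; σ²_Analysis = ((21−5)/6)² = 7.111
te_Draft manuscript = (2 + 4·3 + 4)/6 = 18/6 = 3; σ²_Draft manuscript = ((4−2)/6)² = 0.111
te_Internal review = (1 + 4·3 + 11)/6 = 24/6 = 4; σ²_Internal review = ((11−1)/6)² = 2.778
te_Submission = (1 + 4·6 + 11)/6 = 36/6 = 6; σ²_Submission = ((11−1)/6)² = 2.778

Forward pass:
ES_Recruitment = 0; EF_Recruitment = 3
ES_Instrument calibration = 0; EF_Instrument calibration = 7
ES_Pilot data = max(EF_Recruitment=3, EF_Instrument calibration=7) = 7; EF_Pilot data = 7+6 = 13
ES_Data collection = max(EF_Recruitment=3, EF_Instrument calibration=7) = 7; EF_Data collection = 7+7 = 14
ES_Data cleaning = 3; EF_Data cleaning = 3+10 = 13
ES_Analysis = max(EF_Pilot data=13, EF_Data collection=14) = 14; EF_Analysis = 14+11 = 25
ES_Draft manuscript = max(EF_Instrument calibration=7, EF_Data cleaning=13) = 13; EF_Draft manuscript = 13+3 = 16
ES_Internal review = max(EF_Recruitment=3, EF_Data cleaning=13) = 13; EF_Internal review = 13+4 = 17
ES_Submission = max(EF_Recruitment=3, EF_Pilot data=13, EF_Analysis=25, EF_Draft manuscript=16, EF_Internal review=17) = 25; EF_Submission = 25+6 = 31
Expected project duration μ = 31 days. Critical path: Instrument calibration → Data collection → Analysis → Submission.

Variance along critical path = 7.111 + 2.778 + 7.111 + 2.778 = 19.778; σ = 4.447 days.
D = μ + z·σ = 31 + 1.645·4.447 = 38.3 days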